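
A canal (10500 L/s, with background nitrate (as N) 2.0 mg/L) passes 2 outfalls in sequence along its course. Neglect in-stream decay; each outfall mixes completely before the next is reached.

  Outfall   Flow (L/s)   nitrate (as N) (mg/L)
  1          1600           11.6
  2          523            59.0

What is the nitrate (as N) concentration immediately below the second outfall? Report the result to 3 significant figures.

5.58 mg/L

Outfall 1: combined Q = 12100 L/s; C = (10500·2.000 + 1600·11.60)/12100 = 3.269 mg/L.
Outfall 2: combined Q = 12620 L/s; C = (12100·3.269 + 523.0·59.00)/12620 = 5.578 mg/L.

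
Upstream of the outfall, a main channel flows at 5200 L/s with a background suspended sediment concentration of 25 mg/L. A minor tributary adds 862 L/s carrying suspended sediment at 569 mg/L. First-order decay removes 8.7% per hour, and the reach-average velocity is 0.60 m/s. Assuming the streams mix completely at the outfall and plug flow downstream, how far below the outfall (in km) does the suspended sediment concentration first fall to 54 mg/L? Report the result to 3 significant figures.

15.2 km

Flow-weighted average: C = (5200·25.00 + 862.0·569.0) / 6062 = 620500/6062 = 102.4 mg/L.
8.7%/h lost → k = −ln(1 − 0.087) = 0.09102 h⁻¹.
Set 102.4·exp(−k·t) = 54 → t = ln(102.4/54)/k = 25290 s = 7.026 h.
Distance = v·t = 0.60·25290 = 15180 m = 15.18 km.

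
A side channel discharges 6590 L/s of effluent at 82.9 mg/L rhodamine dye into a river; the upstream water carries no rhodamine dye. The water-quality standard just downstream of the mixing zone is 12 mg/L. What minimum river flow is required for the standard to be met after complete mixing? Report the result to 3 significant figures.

38900 L/s

Set C_mix = 12: (Q·0 + 6590·82.90) / (Q + 6590) = 12
→ Q = 6590·(82.90 − 12)/(12 − 0) = 38940 L/s.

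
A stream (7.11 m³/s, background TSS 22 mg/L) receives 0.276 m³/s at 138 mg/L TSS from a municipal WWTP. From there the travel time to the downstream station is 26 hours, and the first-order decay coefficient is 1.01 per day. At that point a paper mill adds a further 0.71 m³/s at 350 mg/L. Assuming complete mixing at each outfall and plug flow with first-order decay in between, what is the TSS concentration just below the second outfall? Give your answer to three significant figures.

38.7 mg/L

Mass balance: C = (7.110·22.00 + 0.2760·138.0) / 7.386 = 194.5/7.386 = 26.33 mg/L; combined flow 7.386 m³/s.
After decay, C = 26.33 × e^(−kt) = 26.33 × 0.3348 = 8.817 mg/L.
Second outfall: C = (7.386·8.817 + 0.7100·350.0)/8.096 = 38.74 mg/L.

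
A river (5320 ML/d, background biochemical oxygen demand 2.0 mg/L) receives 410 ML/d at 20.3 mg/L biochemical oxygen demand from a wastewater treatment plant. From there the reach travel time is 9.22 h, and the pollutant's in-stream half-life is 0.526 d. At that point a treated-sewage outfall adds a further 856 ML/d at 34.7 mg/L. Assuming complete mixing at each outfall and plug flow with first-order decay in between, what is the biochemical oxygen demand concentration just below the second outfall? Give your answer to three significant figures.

Mixed concentration C = ΣQC/ΣQ = (5320·2.000 + 410.0·20.30) / 5730 = 18960/5730 = 3.309 mg/L; combined flow 5730 ML/d.
Half-life 0.526 d → k = ln 2 / 0.526 = 1.318 d⁻¹.
After decay, C = 3.309 × e^(−kt) = 3.309 × 0.6028 = 1.995 mg/L.
At the second outfall, C = (5730·1.995 + 856.0·34.70) / (5730 + 856.0) = 6.246 mg/L.

6.25 mg/L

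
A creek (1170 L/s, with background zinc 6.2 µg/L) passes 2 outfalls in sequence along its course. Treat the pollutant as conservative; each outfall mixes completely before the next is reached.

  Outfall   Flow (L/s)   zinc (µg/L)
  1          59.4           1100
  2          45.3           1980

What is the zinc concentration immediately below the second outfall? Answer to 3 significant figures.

127 µg/L

After outfall 1: Q = 1170 + 59.40 = 1229 L/s; C = (1170·6.200 + 59.40·1100)/1229 = 59.05 µg/L.
After outfall 2: Q = 1229 + 45.30 = 1275 L/s; C = (1229·59.05 + 45.30·1980)/1275 = 127.3 µg/L.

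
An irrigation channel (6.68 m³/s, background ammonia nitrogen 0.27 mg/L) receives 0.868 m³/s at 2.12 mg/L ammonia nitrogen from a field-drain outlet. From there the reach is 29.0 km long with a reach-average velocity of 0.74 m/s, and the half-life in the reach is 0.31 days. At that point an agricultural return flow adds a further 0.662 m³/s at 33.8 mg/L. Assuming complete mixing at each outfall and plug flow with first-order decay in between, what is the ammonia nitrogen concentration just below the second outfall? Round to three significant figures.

2.89 mg/L

Conservation of mass: C = (6.680·0.2700 + 0.8680·2.120) / 7.548 = 3.644/7.548 = 0.4827 mg/L; combined flow 7.548 m³/s.
Travel time t = 29.0·1000 / 0.74 = 39190 s = 10.89 h.
Half-life 0.31 d → k = ln 2 / 0.31 = 2.236 d⁻¹.
After decay, C = 0.4827 × e^(−kt) = 0.4827 × 0.3627 = 0.1751 mg/L.
Second outfall: C = (7.548·0.1751 + 0.6620·33.80)/8.210 = 2.886 mg/L.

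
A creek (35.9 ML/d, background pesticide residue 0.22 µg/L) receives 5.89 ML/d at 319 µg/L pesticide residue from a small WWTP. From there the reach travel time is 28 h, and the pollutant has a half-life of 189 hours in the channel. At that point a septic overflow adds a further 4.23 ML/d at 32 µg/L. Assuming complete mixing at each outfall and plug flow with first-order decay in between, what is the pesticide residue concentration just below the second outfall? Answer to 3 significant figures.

39.9 µg/L

Flow-weighted average: C = (35.90·0.2200 + 5.890·319.0) / 41.79 = 1887/41.79 = 45.15 µg/L; combined flow 41.79 ML/d.
Half-life 189 h → k = ln 2 / 189 = 0.003667 h⁻¹ = 0.08802 d⁻¹.
Applying C = C₀e^(−kt): 45.15 × 0.9024 = 40.74 µg/L.
At the second outfall, C = (41.79·40.74 + 4.230·32.00) / (41.79 + 4.230) = 39.94 µg/L.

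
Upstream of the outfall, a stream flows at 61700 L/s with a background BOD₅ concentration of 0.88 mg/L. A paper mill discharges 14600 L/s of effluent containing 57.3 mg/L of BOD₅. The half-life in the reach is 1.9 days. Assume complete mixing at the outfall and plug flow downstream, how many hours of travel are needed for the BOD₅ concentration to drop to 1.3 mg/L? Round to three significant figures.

144 h

Conservation of mass: C = (61700·0.8800 + 14600·57.30) / 76300 = 890900/76300 = 11.68 mg/L.
Half-life 1.9 d → k = ln 2 / 1.9 = 0.3648 d⁻¹.
11.68·exp(−k·t) = 1.3 → t = ln(11.68/1.3)/k = 519900 s = 144.4 h.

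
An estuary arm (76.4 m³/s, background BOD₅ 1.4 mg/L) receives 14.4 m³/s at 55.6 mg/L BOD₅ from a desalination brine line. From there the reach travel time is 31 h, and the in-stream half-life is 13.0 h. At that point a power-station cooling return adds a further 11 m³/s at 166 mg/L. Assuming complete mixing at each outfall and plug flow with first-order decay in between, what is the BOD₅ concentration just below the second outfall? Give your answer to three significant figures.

19.6 mg/L

Mixed concentration C = ΣQC/ΣQ = (76.40·1.400 + 14.40·55.60) / 90.80 = 907.6/90.80 = 9.996 mg/L; combined flow 90.80 m³/s.
Half-life 13.0 h → k = ln 2 / 13.0 = 0.05332 h⁻¹ = 1.280 d⁻¹.
Decay over the reach: 9.996·exp(−kt) = 9.996·0.1915 = 1.914 mg/L.
Second outfall: C = (90.80·1.914 + 11.00·166.0)/101.8 = 19.64 mg/L.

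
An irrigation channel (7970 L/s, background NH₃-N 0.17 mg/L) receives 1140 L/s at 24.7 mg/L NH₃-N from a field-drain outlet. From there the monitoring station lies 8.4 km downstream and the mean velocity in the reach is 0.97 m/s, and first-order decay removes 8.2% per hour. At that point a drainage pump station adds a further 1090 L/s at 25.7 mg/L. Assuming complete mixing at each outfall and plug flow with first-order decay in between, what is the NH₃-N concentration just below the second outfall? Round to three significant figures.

Mixed concentration C = ΣQC/ΣQ = (7970·0.1700 + 1140·24.70) / 9110 = 29510/9110 = 3.240 mg/L; combined flow 9110 L/s.
Travel time t = 8.4·1000 / 0.97 = 8660 s = 2.405 h.
8.2%/h lost → k = −ln(1 − 0.082) = 0.08556 h⁻¹.
First-order decay: C = 3.240·exp(−k·t) = 3.240·0.8140 = 2.637 mg/L.
At the second outfall, C = (9110·2.637 + 1090·25.70) / (9110 + 1090) = 5.102 mg/L.

5.10 mg/L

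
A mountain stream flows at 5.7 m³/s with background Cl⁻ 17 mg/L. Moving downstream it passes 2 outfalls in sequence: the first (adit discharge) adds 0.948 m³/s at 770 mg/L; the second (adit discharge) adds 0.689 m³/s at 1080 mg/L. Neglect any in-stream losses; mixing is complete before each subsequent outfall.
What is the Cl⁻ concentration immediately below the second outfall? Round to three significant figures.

After outfall 1: Q = 5.700 + 0.9480 = 6.648 m³/s; C = (5.700·17.00 + 0.9480·770.0)/6.648 = 124.4 mg/L.
After outfall 2: Q = 6.648 + 0.6890 = 7.337 m³/s; C = (6.648·124.4 + 0.6890·1080)/7.337 = 214.1 mg/L.

214 mg/L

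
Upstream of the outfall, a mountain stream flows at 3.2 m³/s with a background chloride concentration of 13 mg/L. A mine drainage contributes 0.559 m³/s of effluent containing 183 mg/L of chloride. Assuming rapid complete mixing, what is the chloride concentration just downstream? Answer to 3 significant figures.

Mass balance: C = (3.200·13.00 + 0.5590·183.0) / 3.759 = 143.9/3.759 = 38.28 mg/L.

38.3 mg/L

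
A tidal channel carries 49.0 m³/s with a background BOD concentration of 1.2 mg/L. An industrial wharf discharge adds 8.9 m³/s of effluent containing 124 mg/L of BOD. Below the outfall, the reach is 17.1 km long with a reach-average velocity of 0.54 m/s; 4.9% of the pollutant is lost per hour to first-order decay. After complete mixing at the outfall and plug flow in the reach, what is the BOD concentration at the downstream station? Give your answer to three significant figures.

12.9 mg/L

Mass balance: C = (49.00·1.200 + 8.900·124.0) / 57.90 = 1162/57.90 = 20.08 mg/L.
Travel time t = 17.1·1000 / 0.54 = 31670 s = 8.796 h.
4.9%/h lost → k = −ln(1 − 0.049) = 0.05024 h⁻¹.
After decay, C = 20.08 × e^(−kt) = 20.08 × 0.6428 = 12.90 mg/L.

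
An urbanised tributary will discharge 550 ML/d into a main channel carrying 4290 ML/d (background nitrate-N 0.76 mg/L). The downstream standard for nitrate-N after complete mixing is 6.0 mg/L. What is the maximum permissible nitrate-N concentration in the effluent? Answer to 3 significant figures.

At the limit, (Qr·Cr + Qe·Cₑ)/(Qr + Qe) = 6.0:
Cₑ = (4840·6.0 − 4290·0.7600) / 550.0 = 46.87 mg/L.

46.9 mg/L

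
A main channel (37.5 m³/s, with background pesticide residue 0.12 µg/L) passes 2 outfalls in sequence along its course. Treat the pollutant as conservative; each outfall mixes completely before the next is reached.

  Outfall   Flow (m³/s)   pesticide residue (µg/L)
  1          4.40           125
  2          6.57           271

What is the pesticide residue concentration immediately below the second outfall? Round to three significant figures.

48.2 µg/L

Below outfall 1: Q → 41.90 m³/s, C = (37.50·0.1200 + 4.400·125.0)/41.90 = 13.23 µg/L.
Below outfall 2: Q → 48.47 m³/s, C = (41.90·13.23 + 6.570·271.0)/48.47 = 48.17 µg/L.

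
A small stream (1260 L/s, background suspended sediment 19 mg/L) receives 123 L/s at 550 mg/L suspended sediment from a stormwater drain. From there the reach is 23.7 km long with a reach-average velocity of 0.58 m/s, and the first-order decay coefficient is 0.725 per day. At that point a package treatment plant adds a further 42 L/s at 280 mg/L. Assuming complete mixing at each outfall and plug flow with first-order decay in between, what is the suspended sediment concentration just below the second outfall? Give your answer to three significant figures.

53.9 mg/L

Mixed concentration C = ΣQC/ΣQ = (1260·19.00 + 123.0·550.0) / 1383 = 91590/1383 = 66.23 mg/L; combined flow 1383 L/s.
Travel time t = 23.7·1000 / 0.58 = 40860 s = 11.35 h.
First-order decay: C = 66.23·exp(−k·t) = 66.23·0.7097 = 47.00 mg/L.
Second outfall: C = (1383·47.00 + 42.00·280.0)/1425 = 53.87 mg/L.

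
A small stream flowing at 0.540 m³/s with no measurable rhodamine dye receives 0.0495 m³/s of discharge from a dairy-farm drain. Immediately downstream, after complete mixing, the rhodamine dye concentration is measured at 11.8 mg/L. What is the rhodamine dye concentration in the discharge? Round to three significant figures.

141 mg/L

Mass balance: 0.5400·0 + 0.04950·Cₑ = 0.5895·11.80
→ Cₑ = (0.5895·11.80 − 0.5400·0) / 0.04950 = 140.5 mg/L.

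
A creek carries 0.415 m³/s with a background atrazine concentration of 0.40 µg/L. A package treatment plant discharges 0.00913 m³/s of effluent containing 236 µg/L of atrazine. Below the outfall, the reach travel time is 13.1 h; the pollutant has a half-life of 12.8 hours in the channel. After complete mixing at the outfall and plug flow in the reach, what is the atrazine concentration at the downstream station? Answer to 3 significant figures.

2.69 µg/L

After mixing, C = (0.4150·0.4000 + 0.009130·236.0) / 0.4241 = 2.321/0.4241 = 5.472 µg/L.
Half-life 12.8 h → k = ln 2 / 12.8 = 0.05415 h⁻¹ = 1.300 d⁻¹.
First-order decay: C = 5.472·exp(−k·t) = 5.472·0.4919 = 2.692 µg/L.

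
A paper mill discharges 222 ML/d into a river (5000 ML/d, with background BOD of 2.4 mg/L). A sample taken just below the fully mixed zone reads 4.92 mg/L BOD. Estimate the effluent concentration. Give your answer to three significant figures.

61.7 mg/L

Mass balance: 5000·2.400 + 222.0·Cₑ = 5222·4.920
→ Cₑ = (5222·4.920 − 5000·2.400) / 222.0 = 61.68 mg/L.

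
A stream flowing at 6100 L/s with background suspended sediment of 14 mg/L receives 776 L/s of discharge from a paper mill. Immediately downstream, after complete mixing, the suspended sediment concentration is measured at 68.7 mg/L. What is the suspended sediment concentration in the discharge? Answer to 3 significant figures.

499 mg/L

Mass balance: 6100·14.00 + 776.0·Cₑ = 6876·68.70
→ Cₑ = (6876·68.70 − 6100·14.00) / 776.0 = 498.7 mg/L.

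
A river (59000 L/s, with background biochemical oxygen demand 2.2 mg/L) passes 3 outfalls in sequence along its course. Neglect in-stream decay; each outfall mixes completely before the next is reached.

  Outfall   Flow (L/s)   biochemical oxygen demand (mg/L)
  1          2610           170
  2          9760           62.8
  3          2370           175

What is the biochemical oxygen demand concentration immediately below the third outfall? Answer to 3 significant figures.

Below outfall 1: Q → 61610 L/s, C = (59000·2.200 + 2610·170.0)/61610 = 9.309 mg/L.
Below outfall 2: Q → 71370 L/s, C = (61610·9.309 + 9760·62.80)/71370 = 16.62 mg/L.
Below outfall 3: Q → 73740 L/s, C = (71370·16.62 + 2370·175.0)/73740 = 21.71 mg/L.

21.7 mg/L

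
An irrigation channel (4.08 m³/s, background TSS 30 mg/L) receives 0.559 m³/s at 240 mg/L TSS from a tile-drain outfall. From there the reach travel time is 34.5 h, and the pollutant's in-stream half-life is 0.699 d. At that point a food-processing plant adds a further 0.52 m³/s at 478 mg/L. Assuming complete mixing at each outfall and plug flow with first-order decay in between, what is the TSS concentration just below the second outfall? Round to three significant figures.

60.1 mg/L

Flow-weighted average: C = (4.080·30.00 + 0.5590·240.0) / 4.639 = 256.6/4.639 = 55.31 mg/L; combined flow 4.639 m³/s.
Half-life 0.699 d → k = ln 2 / 0.699 = 0.9916 d⁻¹.
Decay over the reach: 55.31·exp(−kt) = 55.31·0.2404 = 13.30 mg/L.
At the second outfall, C = (4.639·13.30 + 0.5200·478.0) / (4.639 + 0.5200) = 60.13 mg/L.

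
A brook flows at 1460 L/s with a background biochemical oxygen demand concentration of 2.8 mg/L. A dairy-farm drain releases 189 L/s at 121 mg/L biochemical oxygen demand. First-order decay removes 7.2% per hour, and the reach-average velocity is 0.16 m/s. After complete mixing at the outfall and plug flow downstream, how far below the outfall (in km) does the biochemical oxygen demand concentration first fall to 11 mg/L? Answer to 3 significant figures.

3.05 km

Mixed concentration C = ΣQC/ΣQ = (1460·2.800 + 189.0·121.0) / 1649 = 26960/1649 = 16.35 mg/L.
7.2%/h lost → k = −ln(1 − 0.072) = 0.07472 h⁻¹.
Set 16.35·exp(−k·t) = 11 → t = ln(16.35/11)/k = 19090 s = 5.302 h.
Distance = v·t = 0.16·19090 = 3054 m = 3.054 km.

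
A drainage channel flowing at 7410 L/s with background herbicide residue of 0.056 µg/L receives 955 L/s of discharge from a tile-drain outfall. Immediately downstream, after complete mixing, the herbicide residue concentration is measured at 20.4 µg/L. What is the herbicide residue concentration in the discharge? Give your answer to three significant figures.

178 µg/L

Mass balance: 7410·0.05600 + 955.0·Cₑ = 8365·20.40
→ Cₑ = (8365·20.40 − 7410·0.05600) / 955.0 = 178.3 µg/L.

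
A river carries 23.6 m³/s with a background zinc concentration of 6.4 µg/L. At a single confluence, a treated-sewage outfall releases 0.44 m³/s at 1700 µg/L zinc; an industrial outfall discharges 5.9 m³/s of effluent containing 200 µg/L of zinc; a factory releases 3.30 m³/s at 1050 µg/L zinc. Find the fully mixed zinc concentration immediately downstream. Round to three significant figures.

167 µg/L

Flow-weighted average: C = (23.60·6.400 + 0.4400·1700 + 5.900·200.0 + 3.300·1050) / 33.24 = 5544/33.24 = 166.8 µg/L.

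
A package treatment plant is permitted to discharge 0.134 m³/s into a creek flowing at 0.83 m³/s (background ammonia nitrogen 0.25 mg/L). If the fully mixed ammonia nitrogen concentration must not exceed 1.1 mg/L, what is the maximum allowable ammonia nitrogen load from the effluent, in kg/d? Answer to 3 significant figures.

73.7 kg/d

Mass balance at the limit: 0.8300·0.2500 + 0.1340·Cₑ = 0.9640·1.1 → Cₑ = 6.365 mg/L.
Load = 0.1340 m³/s × 6.365 g/m³ × 86 400 s/d = 73.69 kg/d.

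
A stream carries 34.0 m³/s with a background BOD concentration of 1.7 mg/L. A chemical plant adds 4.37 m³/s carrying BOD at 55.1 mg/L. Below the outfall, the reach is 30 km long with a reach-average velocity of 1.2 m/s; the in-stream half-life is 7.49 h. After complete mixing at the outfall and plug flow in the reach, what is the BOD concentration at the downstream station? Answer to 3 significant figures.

Flow-weighted average: C = (34.00·1.700 + 4.370·55.10) / 38.37 = 298.6/38.37 = 7.782 mg/L.
Travel time t = 30·1000 / 1.2 = 25000 s = 6.944 h.
Half-life 7.49 h → k = ln 2 / 7.49 = 0.09254 h⁻¹ = 2.221 d⁻¹.
Decay over the reach: 7.782·exp(−kt) = 7.782·0.5259 = 4.092 mg/L.

4.09 mg/L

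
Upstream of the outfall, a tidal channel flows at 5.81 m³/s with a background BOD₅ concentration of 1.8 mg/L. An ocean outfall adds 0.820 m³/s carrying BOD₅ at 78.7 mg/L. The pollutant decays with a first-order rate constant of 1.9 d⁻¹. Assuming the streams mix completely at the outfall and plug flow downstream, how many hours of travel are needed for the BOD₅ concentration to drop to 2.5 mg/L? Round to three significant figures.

19.1 h

Mixed concentration C = ΣQC/ΣQ = (5.810·1.800 + 0.8200·78.70) / 6.630 = 74.99/6.630 = 11.31 mg/L.
11.31·exp(−k·t) = 2.5 → t = ln(11.31/2.5)/k = 68640 s = 19.07 h.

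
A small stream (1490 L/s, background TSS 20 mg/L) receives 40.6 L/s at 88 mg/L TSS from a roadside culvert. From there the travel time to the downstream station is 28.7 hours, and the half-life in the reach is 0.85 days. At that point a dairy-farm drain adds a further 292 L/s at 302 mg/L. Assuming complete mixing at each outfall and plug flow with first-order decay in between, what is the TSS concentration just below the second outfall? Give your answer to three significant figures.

55.3 mg/L

Flow-weighted average: C = (1490·20.00 + 40.60·88.00) / 1531 = 33370/1531 = 21.80 mg/L; combined flow 1531 L/s.
Half-life 0.85 d → k = ln 2 / 0.85 = 0.8155 d⁻¹.
Applying C = C₀e^(−kt): 21.80 × 0.3771 = 8.223 mg/L.
At the second outfall, C = (1531·8.223 + 292.0·302.0) / (1531 + 292.0) = 55.29 mg/L.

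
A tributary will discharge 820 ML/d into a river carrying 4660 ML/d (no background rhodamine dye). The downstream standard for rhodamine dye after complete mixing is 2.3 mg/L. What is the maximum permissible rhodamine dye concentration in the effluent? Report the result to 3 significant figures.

At the limit, (Qr·Cr + Qe·Cₑ)/(Qr + Qe) = 2.3:
Cₑ = (5480·2.3 − 4660·0) / 820.0 = 15.37 mg/L.

15.4 mg/L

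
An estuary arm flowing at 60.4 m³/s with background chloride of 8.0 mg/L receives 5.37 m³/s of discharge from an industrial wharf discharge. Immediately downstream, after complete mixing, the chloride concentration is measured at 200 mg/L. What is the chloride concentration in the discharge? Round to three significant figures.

2360 mg/L

Mass balance: 60.40·8.000 + 5.370·Cₑ = 65.77·200.0
→ Cₑ = (65.77·200.0 − 60.40·8.000) / 5.370 = 2360 mg/L.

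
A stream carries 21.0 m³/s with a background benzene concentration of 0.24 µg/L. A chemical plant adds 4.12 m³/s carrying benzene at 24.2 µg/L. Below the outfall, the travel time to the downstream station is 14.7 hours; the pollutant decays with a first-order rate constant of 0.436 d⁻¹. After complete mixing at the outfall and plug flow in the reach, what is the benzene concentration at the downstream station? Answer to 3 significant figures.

3.19 µg/L

Flow-weighted average: C = (21.00·0.2400 + 4.120·24.20) / 25.12 = 104.7/25.12 = 4.170 µg/L.
Applying C = C₀e^(−kt): 4.170 × 0.7656 = 3.193 µg/L.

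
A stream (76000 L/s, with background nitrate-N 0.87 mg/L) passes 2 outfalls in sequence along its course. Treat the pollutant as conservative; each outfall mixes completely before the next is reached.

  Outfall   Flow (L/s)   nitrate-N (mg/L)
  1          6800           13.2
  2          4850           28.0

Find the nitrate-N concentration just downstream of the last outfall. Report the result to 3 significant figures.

After outfall 1: Q = 76000 + 6800 = 82800 L/s; C = (76000·0.8700 + 6800·13.20)/82800 = 1.883 mg/L.
After outfall 2: Q = 82800 + 4850 = 87650 L/s; C = (82800·1.883 + 4850·28.00)/87650 = 3.328 mg/L.

3.33 mg/L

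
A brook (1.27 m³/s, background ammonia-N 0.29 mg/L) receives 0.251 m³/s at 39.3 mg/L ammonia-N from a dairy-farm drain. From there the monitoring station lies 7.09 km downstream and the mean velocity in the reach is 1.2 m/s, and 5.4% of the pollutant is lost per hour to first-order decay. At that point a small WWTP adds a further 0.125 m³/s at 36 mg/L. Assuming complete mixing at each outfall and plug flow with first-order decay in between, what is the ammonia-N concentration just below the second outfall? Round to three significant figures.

8.41 mg/L

After mixing, C = (1.270·0.2900 + 0.2510·39.30) / 1.521 = 10.23/1.521 = 6.728 mg/L; combined flow 1.521 m³/s.
Travel time t = 7.09·1000 / 1.2 = 5908 s = 1.641 h.
5.4%/h lost → k = −ln(1 − 0.054) = 0.05551 h⁻¹.
Applying C = C₀e^(−kt): 6.728 × 0.9129 = 6.142 mg/L.
At the second outfall, C = (1.521·6.142 + 0.1250·36.00) / (1.521 + 0.1250) = 8.409 mg/L.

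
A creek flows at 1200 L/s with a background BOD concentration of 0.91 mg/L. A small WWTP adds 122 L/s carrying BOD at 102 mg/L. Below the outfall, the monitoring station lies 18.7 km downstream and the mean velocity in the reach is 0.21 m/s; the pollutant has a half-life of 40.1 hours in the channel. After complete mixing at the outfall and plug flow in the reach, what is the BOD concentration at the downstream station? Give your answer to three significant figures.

6.68 mg/L

Mass balance: C = (1200·0.9100 + 122.0·102.0) / 1322 = 13540/1322 = 10.24 mg/L.
Travel time t = 18.7·1000 / 0.21 = 89050 s = 24.74 h.
Half-life 40.1 h → k = ln 2 / 40.1 = 0.01729 h⁻¹ = 0.4149 d⁻¹.
Applying C = C₀e^(−kt): 10.24 × 0.6521 = 6.677 mg/L.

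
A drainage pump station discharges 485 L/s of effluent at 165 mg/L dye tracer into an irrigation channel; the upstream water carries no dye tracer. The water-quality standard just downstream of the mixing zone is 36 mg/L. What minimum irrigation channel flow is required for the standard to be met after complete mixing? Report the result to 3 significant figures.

Set C_mix = 36: (Q·0 + 485.0·165.0) / (Q + 485.0) = 36
→ Q = 485.0·(165.0 − 36)/(36 − 0) = 1738 L/s.

1740 L/s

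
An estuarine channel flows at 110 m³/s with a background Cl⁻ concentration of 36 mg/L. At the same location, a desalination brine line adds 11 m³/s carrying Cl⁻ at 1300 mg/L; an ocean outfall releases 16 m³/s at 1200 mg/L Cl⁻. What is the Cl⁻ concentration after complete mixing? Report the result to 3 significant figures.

273 mg/L

After mixing, C = (110.0·36.00 + 11.00·1300 + 16.00·1200) / 137.0 = 37460/137.0 = 273.4 mg/L.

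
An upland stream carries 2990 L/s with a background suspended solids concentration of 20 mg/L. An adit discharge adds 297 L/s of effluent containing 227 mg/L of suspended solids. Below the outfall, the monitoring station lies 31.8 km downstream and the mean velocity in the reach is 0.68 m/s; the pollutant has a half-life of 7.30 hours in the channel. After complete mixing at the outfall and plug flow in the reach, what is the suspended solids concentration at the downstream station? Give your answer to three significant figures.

After mixing, C = (2990·20.00 + 297.0·227.0) / 3287 = 127200/3287 = 38.70 mg/L.
Travel time t = 31.8·1000 / 0.68 = 46760 s = 12.99 h.
Half-life 7.30 h → k = ln 2 / 7.30 = 0.09495 h⁻¹ = 2.279 d⁻¹.
Decay over the reach: 38.70·exp(−kt) = 38.70·0.2913 = 11.27 mg/L.

11.3 mg/L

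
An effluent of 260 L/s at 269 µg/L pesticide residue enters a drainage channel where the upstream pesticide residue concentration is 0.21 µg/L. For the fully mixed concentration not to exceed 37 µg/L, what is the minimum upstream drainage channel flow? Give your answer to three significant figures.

Set C_mix = 37: (Q·0.2100 + 260.0·269.0) / (Q + 260.0) = 37
→ Q = 260.0·(269.0 − 37)/(37 − 0.2100) = 1640 L/s.

1640 L/s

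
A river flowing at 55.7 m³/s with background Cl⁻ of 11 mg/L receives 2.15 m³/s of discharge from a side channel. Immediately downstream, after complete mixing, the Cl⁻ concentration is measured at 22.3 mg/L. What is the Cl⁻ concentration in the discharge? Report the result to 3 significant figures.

Mass balance: 55.70·11.00 + 2.150·Cₑ = 57.85·22.30
→ Cₑ = (57.85·22.30 − 55.70·11.00) / 2.150 = 315.0 mg/L.

315 mg/L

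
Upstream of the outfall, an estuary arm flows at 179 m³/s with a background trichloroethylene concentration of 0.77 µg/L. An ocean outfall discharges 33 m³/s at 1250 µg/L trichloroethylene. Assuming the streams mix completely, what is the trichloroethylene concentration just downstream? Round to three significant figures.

Flow-weighted average: C = (179.0·0.7700 + 33.00·1250) / 212.0 = 41390/212.0 = 195.2 µg/L.

195 µg/L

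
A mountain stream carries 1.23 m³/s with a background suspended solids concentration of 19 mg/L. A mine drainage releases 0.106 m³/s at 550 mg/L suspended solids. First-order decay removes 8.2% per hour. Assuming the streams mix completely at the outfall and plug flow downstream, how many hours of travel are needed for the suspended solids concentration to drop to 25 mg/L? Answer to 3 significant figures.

Flow-weighted average: C = (1.230·19.00 + 0.1060·550.0) / 1.336 = 81.67/1.336 = 61.13 mg/L.
8.2%/h lost → k = −ln(1 − 0.082) = 0.08556 h⁻¹.
61.13·exp(−k·t) = 25 → t = ln(61.13/25)/k = 37620 s = 10.45 h.

10.5 h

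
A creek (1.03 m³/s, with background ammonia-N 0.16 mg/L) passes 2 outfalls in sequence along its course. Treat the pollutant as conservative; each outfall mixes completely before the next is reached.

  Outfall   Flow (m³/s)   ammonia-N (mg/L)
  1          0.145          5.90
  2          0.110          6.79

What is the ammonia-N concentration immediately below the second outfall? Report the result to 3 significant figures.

1.38 mg/L

Below outfall 1: Q → 1.175 m³/s, C = (1.030·0.1600 + 0.1450·5.900)/1.175 = 0.8683 mg/L.
Below outfall 2: Q → 1.285 m³/s, C = (1.175·0.8683 + 0.1100·6.790)/1.285 = 1.375 mg/L.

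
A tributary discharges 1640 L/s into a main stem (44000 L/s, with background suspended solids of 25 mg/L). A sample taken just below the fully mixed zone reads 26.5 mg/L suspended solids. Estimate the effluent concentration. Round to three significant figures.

66.7 mg/L

Mass balance: 44000·25.00 + 1640·Cₑ = 45640·26.50
→ Cₑ = (45640·26.50 − 44000·25.00) / 1640 = 66.74 mg/L.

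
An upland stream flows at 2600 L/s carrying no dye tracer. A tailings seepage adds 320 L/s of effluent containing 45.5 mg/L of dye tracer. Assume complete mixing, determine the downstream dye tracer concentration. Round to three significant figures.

Flow-weighted average: C = (2600·0 + 320.0·45.50) / 2920 = 14560/2920 = 4.986 mg/L.

4.99 mg/L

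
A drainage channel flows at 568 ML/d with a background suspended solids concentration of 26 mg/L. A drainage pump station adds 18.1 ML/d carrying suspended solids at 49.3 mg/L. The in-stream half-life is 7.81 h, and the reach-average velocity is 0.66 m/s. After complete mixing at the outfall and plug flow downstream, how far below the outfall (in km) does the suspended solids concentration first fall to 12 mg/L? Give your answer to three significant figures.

Flow-weighted average: C = (568.0·26.00 + 18.10·49.30) / 586.1 = 15660/586.1 = 26.72 mg/L.
Half-life 7.81 h → k = ln 2 / 7.81 = 0.08875 h⁻¹ = 2.130 d⁻¹.
Set 26.72·exp(−k·t) = 12 → t = ln(26.72/12)/k = 32470 s = 9.019 h.
Distance = v·t = 0.66·32470 = 21430 m = 21.43 km.

21.4 km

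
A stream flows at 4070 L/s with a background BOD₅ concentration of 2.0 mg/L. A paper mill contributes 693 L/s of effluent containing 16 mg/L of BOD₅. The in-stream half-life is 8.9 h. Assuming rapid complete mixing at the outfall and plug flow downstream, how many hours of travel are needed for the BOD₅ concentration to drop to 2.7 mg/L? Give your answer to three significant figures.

5.16 h

After mixing, C = (4070·2.000 + 693.0·16.00) / 4763 = 19230/4763 = 4.037 mg/L.
Half-life 8.9 h → k = ln 2 / 8.9 = 0.07788 h⁻¹ = 1.869 d⁻¹.
4.037·exp(−k·t) = 2.7 → t = ln(4.037/2.7)/k = 18590 s = 5.165 h.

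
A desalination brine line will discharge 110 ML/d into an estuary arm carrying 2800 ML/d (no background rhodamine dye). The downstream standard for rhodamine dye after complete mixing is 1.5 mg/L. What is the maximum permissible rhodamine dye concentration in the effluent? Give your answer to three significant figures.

39.7 mg/L

At the limit, (Qr·Cr + Qe·Cₑ)/(Qr + Qe) = 1.5:
Cₑ = (2910·1.5 − 2800·0) / 110.0 = 39.68 mg/L.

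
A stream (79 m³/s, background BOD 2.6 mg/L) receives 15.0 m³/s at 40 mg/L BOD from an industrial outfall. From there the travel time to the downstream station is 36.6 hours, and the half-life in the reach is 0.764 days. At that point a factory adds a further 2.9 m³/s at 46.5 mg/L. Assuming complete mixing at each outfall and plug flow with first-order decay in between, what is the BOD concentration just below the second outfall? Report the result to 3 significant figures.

3.48 mg/L

Mixed concentration C = ΣQC/ΣQ = (79.00·2.600 + 15.00·40.00) / 94.00 = 805.4/94.00 = 8.568 mg/L; combined flow 94.00 m³/s.
Half-life 0.764 d → k = ln 2 / 0.764 = 0.9073 d⁻¹.
First-order decay: C = 8.568·exp(−k·t) = 8.568·0.2507 = 2.148 mg/L.
At the second outfall, C = (94.00·2.148 + 2.900·46.50) / (94.00 + 2.900) = 3.475 mg/L.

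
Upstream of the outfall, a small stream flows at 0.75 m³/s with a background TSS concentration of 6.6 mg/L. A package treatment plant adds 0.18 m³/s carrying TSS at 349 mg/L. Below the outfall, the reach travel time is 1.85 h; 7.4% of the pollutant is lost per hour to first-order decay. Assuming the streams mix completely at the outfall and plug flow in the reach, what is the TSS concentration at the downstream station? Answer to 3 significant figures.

63.2 mg/L

After mixing, C = (0.7500·6.600 + 0.1800·349.0) / 0.9300 = 67.77/0.9300 = 72.87 mg/L.
7.4%/h lost → k = −ln(1 − 0.074) = 0.07688 h⁻¹.
Decay over the reach: 72.87·exp(−kt) = 72.87·0.8674 = 63.21 mg/L.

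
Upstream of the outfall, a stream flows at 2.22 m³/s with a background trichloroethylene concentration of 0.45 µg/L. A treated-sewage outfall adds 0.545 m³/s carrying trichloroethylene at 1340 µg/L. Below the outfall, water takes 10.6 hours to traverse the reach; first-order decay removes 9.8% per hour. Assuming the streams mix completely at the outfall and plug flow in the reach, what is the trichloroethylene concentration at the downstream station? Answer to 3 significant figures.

After mixing, C = (2.220·0.4500 + 0.5450·1340) / 2.765 = 731.3/2.765 = 264.5 µg/L.
9.8%/h lost → k = −ln(1 − 0.098) = 0.1031 h⁻¹.
Applying C = C₀e^(−kt): 264.5 × 0.3351 = 88.63 µg/L.

88.6 µg/L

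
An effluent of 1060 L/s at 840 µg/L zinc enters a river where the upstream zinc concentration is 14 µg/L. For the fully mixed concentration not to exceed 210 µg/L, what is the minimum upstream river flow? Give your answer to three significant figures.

3410 L/s

Set C_mix = 210: (Q·14.00 + 1060·840.0) / (Q + 1060) = 210
→ Q = 1060·(840.0 − 210)/(210 − 14.00) = 3407 L/s.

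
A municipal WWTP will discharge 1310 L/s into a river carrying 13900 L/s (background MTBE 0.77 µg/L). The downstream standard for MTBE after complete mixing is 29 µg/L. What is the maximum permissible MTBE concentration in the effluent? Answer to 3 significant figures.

329 µg/L

At the limit, (Qr·Cr + Qe·Cₑ)/(Qr + Qe) = 29:
Cₑ = (15210·29 − 13900·0.7700) / 1310 = 328.5 µg/L.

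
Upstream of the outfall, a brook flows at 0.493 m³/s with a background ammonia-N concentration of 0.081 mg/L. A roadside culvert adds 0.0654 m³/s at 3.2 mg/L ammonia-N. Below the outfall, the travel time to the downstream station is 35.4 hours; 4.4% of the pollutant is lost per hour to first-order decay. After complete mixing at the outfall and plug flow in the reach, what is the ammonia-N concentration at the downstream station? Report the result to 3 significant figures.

0.0907 mg/L

Conservation of mass: C = (0.4930·0.08100 + 0.06540·3.200) / 0.5584 = 0.2492/0.5584 = 0.4463 mg/L.
4.4%/h lost → k = −ln(1 − 0.044) = 0.04500 h⁻¹.
After decay, C = 0.4463 × e^(−kt) = 0.4463 × 0.2033 = 0.09075 mg/L.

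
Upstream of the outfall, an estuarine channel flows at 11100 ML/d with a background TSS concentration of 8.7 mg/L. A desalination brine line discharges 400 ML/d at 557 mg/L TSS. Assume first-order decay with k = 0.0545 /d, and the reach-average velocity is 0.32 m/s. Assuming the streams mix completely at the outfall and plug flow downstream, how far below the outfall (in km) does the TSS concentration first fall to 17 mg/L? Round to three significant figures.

249 km

After mixing, C = (11100·8.700 + 400.0·557.0) / 11500 = 319400/11500 = 27.77 mg/L.
Set 27.77·exp(−k·t) = 17 → t = ln(27.77/17)/k = 778100 s = 216.1 h.
Distance = v·t = 0.32·778100 = 249000 m = 249.0 km.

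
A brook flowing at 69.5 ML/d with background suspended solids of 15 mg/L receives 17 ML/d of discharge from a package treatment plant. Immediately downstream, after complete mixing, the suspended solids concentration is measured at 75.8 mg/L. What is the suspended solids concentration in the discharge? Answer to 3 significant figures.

324 mg/L

Mass balance: 69.50·15.00 + 17.00·Cₑ = 86.50·75.80
→ Cₑ = (86.50·75.80 − 69.50·15.00) / 17.00 = 324.4 mg/L.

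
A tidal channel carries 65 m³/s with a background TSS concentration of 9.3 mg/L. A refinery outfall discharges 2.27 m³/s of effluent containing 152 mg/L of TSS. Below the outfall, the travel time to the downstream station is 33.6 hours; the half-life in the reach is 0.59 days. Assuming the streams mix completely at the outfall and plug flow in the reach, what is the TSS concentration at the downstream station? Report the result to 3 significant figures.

2.73 mg/L

Flow-weighted average: C = (65.00·9.300 + 2.270·152.0) / 67.27 = 949.5/67.27 = 14.12 mg/L.
Half-life 0.59 d → k = ln 2 / 0.59 = 1.175 d⁻¹.
First-order decay: C = 14.12·exp(−k·t) = 14.12·0.1931 = 2.725 mg/L.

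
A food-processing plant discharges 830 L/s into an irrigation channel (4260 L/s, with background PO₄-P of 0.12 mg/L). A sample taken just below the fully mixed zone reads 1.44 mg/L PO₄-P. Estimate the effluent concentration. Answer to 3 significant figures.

8.21 mg/L

Mass balance: 4260·0.1200 + 830.0·Cₑ = 5090·1.440
→ Cₑ = (5090·1.440 − 4260·0.1200) / 830.0 = 8.215 mg/L.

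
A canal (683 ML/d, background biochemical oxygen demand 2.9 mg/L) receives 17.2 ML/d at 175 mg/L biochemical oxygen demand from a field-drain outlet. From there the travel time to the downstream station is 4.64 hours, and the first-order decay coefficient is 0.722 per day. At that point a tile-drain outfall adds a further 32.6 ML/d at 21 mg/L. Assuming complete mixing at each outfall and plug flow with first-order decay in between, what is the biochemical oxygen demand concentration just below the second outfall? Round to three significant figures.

Mass balance: C = (683.0·2.900 + 17.20·175.0) / 700.2 = 4991/700.2 = 7.128 mg/L; combined flow 700.2 ML/d.
Decay over the reach: 7.128·exp(−kt) = 7.128·0.8697 = 6.199 mg/L.
Second outfall: C = (700.2·6.199 + 32.60·21.00)/732.8 = 6.857 mg/L.

6.86 mg/L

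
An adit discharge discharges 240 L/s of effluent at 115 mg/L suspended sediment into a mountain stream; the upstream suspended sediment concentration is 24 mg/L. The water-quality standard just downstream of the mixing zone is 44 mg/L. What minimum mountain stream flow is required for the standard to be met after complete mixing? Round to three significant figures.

852 L/s

Set C_mix = 44: (Q·24.00 + 240.0·115.0) / (Q + 240.0) = 44
→ Q = 240.0·(115.0 − 44)/(44 − 24.00) = 852.0 L/s.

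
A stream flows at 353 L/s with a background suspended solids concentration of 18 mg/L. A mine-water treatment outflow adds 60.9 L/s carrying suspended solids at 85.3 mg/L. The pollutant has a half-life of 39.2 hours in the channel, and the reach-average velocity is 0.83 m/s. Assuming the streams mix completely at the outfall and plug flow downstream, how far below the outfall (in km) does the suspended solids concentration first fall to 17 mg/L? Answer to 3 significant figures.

83.7 km

Mass balance: C = (353.0·18.00 + 60.90·85.30) / 413.9 = 11550/413.9 = 27.90 mg/L.
Half-life 39.2 h → k = ln 2 / 39.2 = 0.01768 h⁻¹ = 0.4244 d⁻¹.
Set 27.90·exp(−k·t) = 17 → t = ln(27.90/17)/k = 100900 s = 28.02 h.
Distance = v·t = 0.83·100900 = 83730 m = 83.73 km.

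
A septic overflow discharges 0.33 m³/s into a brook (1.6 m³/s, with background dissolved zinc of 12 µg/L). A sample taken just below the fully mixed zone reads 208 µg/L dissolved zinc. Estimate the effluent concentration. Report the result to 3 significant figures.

Mass balance: 1.600·12.00 + 0.3300·Cₑ = 1.930·208.0
→ Cₑ = (1.930·208.0 − 1.600·12.00) / 0.3300 = 1158 µg/L.

1160 µg/L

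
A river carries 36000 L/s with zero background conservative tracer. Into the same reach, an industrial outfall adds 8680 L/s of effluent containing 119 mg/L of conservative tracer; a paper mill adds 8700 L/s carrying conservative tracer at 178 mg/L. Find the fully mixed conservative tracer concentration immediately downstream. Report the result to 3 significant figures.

Conservation of mass: C = (36000·0 + 8680·119.0 + 8700·178.0) / 53380 = 2582000/53380 = 48.36 mg/L.

48.4 mg/L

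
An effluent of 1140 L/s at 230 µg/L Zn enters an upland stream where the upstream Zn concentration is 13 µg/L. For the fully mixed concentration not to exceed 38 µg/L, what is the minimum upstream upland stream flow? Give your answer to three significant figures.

Set C_mix = 38: (Q·13.00 + 1140·230.0) / (Q + 1140) = 38
→ Q = 1140·(230.0 − 38)/(38 − 13.00) = 8755 L/s.

8760 L/s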